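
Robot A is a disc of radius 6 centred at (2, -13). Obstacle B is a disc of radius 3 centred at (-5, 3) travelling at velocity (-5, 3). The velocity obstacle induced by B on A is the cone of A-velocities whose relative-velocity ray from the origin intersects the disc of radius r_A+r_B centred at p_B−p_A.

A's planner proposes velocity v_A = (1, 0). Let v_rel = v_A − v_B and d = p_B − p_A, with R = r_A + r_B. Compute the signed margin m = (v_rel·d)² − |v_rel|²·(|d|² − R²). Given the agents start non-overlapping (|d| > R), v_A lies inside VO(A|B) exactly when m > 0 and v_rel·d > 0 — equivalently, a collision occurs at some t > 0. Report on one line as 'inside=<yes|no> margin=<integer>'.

d = (-7, 16),  |d|² = 305;  R = 6+3 = 9,  c = 305−9² = 224
v_rel = (6, -3),  |v_rel|² = 45;  v_rel·d = (6)·(-7) + (-3)·(16) = -90
45·t² + 180·t + 224 = 0  ⇒  m = (-90)² − 45·224 = -1980
m = -1980 < 0,  v_rel·d = -90 < 0  ⇒  outside

inside=no margin=-1980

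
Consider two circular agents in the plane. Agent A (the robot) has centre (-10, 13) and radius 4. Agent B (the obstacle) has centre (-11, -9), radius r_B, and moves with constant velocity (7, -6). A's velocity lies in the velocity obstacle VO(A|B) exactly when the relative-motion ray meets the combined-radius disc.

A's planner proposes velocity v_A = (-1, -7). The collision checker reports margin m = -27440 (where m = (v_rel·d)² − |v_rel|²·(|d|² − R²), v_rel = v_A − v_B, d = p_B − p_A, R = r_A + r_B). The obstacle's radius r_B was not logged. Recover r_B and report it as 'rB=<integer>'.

m = -27440
d = (-1, -22);  v_rel = (-8, -1),  |v_rel|² = 65
v_rel×d = (-8)·(-22) − (-1)·(-1) = 175
since m = R²·65 − 175²:  R² = (30625 + -27440) / 65 = 49
R = √49 = 7  ⇒  r_B = 7 − 4 = 3

rB=3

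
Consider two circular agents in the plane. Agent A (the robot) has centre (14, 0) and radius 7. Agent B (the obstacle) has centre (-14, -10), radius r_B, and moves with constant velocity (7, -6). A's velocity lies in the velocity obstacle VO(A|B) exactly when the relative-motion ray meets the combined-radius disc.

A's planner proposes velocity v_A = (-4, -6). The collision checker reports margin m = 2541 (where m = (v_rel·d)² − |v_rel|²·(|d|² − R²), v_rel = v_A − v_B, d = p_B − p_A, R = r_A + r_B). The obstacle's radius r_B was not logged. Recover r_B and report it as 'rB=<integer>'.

m = 2541
d = (-28, -10);  v_rel = (-11, 0),  |v_rel|² = 121
v_rel×d = (-11)·(-10) − (0)·(-28) = 110
since m = R²·121 − 110²:  R² = (12100 + 2541) / 121 = 121
R = √121 = 11  ⇒  r_B = 11 − 7 = 4

rB=4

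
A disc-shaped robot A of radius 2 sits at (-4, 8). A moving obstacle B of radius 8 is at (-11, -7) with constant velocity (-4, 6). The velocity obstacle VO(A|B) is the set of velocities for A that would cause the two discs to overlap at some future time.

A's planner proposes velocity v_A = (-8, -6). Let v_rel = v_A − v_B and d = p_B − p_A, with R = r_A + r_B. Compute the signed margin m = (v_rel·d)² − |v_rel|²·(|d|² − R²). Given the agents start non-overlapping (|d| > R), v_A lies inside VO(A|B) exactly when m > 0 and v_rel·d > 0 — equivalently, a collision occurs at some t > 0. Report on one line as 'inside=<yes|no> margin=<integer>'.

d = (-7, -15),  |d|² = 274;  R = 2+8 = 10,  c = 274−10² = 174
v_rel = (-4, -12),  |v_rel|² = 160;  v_rel·d = (-4)·(-7) + (-12)·(-15) = 208
160·t² − 416·t + 174 = 0  ⇒  m = 208² − 160·174 = 15424
m = 15424 > 0,  v_rel·d = 208 > 0  ⇒  inside

inside=yes margin=15424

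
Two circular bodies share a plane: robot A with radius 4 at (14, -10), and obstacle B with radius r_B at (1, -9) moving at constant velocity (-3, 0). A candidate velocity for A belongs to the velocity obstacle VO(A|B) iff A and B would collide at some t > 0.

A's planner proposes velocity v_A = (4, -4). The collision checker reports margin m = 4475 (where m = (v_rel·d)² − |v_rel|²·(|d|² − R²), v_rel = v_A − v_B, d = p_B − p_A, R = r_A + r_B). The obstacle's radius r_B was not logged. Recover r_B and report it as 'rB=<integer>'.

m = 4475
d = (-13, 1);  v_rel = (7, -4),  |v_rel|² = 65
v_rel×d = (7)·(1) − (-4)·(-13) = -45
since m = R²·65 − (-45)²:  R² = (2025 + 4475) / 65 = 100
R = √100 = 10  ⇒  r_B = 10 − 4 = 6

rB=6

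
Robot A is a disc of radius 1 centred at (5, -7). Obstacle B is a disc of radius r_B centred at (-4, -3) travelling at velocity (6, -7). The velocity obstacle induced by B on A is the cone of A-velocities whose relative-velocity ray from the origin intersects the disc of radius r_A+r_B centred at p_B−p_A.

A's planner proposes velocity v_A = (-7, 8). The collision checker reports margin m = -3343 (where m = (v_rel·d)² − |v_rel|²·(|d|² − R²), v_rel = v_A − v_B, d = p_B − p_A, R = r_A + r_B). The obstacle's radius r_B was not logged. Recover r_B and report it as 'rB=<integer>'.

m = -3343
d = (-9, 4);  v_rel = (-13, 15),  |v_rel|² = 394
v_rel×d = (-13)·(4) − (15)·(-9) = 83
since m = R²·394 − 83²:  R² = (6889 + -3343) / 394 = 9
R = √9 = 3  ⇒  r_B = 3 − 1 = 2

rB=2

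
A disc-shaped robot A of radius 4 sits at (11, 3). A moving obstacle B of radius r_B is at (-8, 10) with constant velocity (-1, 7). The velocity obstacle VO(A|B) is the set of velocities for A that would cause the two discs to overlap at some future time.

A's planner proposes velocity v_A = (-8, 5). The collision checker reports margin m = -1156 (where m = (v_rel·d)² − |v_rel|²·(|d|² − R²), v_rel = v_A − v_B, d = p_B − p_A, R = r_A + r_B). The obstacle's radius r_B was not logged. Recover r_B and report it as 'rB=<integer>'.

m = -1156
d = (-19, 7);  v_rel = (-7, -2),  |v_rel|² = 53
v_rel×d = (-7)·(7) − (-2)·(-19) = -87
since m = R²·53 − (-87)²:  R² = (7569 + -1156) / 53 = 121
R = √121 = 11  ⇒  r_B = 11 − 4 = 7

rB=7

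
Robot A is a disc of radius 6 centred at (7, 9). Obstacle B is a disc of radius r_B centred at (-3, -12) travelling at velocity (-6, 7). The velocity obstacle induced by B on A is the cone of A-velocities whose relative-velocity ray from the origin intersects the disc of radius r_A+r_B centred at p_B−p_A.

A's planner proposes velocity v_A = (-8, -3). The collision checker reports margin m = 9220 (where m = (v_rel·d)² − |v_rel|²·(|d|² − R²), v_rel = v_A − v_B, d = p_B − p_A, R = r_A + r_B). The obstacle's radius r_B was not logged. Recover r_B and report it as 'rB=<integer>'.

m = 9220
d = (-10, -21);  v_rel = (-2, -10),  |v_rel|² = 104
v_rel×d = (-2)·(-21) − (-10)·(-10) = -58
since m = R²·104 − (-58)²:  R² = (3364 + 9220) / 104 = 121
R = √121 = 11  ⇒  r_B = 11 − 6 = 5

rB=5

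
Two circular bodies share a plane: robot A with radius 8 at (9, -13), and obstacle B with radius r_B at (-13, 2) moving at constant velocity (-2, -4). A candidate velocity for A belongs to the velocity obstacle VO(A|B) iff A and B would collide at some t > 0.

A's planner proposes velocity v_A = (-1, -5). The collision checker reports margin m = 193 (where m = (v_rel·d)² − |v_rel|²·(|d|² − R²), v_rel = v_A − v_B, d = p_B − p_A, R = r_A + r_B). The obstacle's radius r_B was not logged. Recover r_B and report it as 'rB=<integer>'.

m = 193
d = (-22, 15);  v_rel = (1, -1),  |v_rel|² = 2
v_rel×d = (1)·(15) − (-1)·(-22) = -7
since m = R²·2 − (-7)²:  R² = (49 + 193) / 2 = 121
R = √121 = 11  ⇒  r_B = 11 − 8 = 3

rB=3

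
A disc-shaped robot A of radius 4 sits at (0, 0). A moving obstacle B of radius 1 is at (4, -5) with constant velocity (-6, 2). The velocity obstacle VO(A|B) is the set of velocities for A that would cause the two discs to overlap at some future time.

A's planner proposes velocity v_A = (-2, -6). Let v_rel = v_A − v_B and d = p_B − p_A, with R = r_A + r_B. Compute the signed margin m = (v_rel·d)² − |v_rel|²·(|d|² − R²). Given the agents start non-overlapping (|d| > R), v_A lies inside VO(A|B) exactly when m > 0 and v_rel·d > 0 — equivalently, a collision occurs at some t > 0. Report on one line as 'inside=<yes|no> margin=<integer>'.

d = (4, -5),  |d|² = 41;  R = 4+1 = 5,  c = 41−5² = 16
v_rel = (4, -8),  |v_rel|² = 80;  v_rel·d = (4)·(4) + (-8)·(-5) = 56
80·t² − 112·t + 16 = 0  ⇒  m = 56² − 80·16 = 1856
m = 1856 > 0,  v_rel·d = 56 > 0  ⇒  inside

inside=yes margin=1856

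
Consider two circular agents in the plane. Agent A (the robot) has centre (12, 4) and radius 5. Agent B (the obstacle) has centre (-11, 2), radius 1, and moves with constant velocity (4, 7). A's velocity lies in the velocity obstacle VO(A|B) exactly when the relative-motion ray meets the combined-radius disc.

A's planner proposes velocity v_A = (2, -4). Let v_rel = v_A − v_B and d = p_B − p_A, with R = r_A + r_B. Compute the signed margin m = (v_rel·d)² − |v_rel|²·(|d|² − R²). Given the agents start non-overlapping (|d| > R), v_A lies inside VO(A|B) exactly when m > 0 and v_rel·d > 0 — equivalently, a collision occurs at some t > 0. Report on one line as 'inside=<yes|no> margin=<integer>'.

d = (-23, -2),  |d|² = 533;  R = 5+1 = 6,  c = 533−6² = 497
v_rel = (-2, -11),  |v_rel|² = 125;  v_rel·d = (-2)·(-23) + (-11)·(-2) = 68
125·t² − 136·t + 497 = 0  ⇒  m = 68² − 125·497 = -57501
m = -57501 < 0,  v_rel·d = 68 > 0  ⇒  outside

inside=no margin=-57501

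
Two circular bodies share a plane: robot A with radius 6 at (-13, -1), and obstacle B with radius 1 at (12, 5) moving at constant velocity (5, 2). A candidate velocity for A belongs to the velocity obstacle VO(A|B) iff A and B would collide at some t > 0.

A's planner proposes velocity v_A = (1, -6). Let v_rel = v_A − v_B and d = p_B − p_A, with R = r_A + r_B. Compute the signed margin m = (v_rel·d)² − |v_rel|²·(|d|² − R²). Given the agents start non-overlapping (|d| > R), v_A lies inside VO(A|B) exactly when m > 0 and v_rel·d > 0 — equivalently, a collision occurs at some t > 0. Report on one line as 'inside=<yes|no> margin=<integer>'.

d = (25, 6),  |d|² = 661;  R = 6+1 = 7,  c = 661−7² = 612
v_rel = (-4, -8),  |v_rel|² = 80;  v_rel·d = (-4)·(25) + (-8)·(6) = -148
80·t² + 296·t + 612 = 0  ⇒  m = (-148)² − 80·612 = -27056
m = -27056 < 0,  v_rel·d = -148 < 0  ⇒  outside

inside=no margin=-27056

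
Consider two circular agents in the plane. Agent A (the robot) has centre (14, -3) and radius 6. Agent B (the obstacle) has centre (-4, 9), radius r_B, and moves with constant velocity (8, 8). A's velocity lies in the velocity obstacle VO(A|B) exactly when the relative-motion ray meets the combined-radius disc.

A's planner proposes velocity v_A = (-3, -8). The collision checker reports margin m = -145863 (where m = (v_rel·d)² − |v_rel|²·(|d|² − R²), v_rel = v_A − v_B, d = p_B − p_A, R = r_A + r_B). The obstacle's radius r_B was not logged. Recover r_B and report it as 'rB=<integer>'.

m = -145863
d = (-18, 12);  v_rel = (-11, -16),  |v_rel|² = 377
v_rel×d = (-11)·(12) − (-16)·(-18) = -420
since m = R²·377 − (-420)²:  R² = (176400 + -145863) / 377 = 81
R = √81 = 9  ⇒  r_B = 9 − 6 = 3

rB=3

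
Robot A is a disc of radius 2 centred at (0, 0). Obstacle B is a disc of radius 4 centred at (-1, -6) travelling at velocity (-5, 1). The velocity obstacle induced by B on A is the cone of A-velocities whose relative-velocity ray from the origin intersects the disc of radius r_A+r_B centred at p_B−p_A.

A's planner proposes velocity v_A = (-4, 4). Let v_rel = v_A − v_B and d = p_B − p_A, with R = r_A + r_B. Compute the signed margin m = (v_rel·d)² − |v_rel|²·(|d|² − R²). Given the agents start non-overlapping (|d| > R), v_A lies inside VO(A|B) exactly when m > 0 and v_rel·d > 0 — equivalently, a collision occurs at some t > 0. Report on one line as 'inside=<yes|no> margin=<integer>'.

d = (-1, -6),  |d|² = 37;  R = 2+4 = 6,  c = 37−6² = 1
v_rel = (1, 3),  |v_rel|² = 10;  v_rel·d = (1)·(-1) + (3)·(-6) = -19
10·t² + 38·t + 1 = 0  ⇒  m = (-19)² − 10·1 = 351
m = 351 > 0,  v_rel·d = -19 < 0  ⇒  outside

inside=no margin=351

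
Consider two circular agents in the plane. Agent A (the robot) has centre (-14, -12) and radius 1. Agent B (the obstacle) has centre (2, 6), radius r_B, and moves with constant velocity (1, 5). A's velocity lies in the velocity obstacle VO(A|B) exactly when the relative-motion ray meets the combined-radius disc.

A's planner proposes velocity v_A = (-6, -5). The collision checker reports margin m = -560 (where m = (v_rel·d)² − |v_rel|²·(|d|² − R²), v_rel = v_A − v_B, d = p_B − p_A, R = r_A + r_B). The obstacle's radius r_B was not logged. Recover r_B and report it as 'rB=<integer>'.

m = -560
d = (16, 18);  v_rel = (-7, -10),  |v_rel|² = 149
v_rel×d = (-7)·(18) − (-10)·(16) = 34
since m = R²·149 − 34²:  R² = (1156 + -560) / 149 = 4
R = √4 = 2  ⇒  r_B = 2 − 1 = 1

rB=1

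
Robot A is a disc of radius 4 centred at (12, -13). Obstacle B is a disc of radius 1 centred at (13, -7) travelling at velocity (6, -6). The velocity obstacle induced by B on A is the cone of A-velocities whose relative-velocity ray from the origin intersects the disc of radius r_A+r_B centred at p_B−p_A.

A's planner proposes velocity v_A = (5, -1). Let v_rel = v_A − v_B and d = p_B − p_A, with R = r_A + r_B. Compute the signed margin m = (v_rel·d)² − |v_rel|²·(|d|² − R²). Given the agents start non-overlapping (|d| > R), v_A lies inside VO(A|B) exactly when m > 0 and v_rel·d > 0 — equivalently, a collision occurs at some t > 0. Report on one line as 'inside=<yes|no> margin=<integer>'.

d = (1, 6),  |d|² = 37;  R = 4+1 = 5,  c = 37−5² = 12
v_rel = (-1, 5),  |v_rel|² = 26;  v_rel·d = (-1)·(1) + (5)·(6) = 29
26·t² − 58·t + 12 = 0  ⇒  m = 29² − 26·12 = 529
m = 529 > 0,  v_rel·d = 29 > 0  ⇒  inside

inside=yes margin=529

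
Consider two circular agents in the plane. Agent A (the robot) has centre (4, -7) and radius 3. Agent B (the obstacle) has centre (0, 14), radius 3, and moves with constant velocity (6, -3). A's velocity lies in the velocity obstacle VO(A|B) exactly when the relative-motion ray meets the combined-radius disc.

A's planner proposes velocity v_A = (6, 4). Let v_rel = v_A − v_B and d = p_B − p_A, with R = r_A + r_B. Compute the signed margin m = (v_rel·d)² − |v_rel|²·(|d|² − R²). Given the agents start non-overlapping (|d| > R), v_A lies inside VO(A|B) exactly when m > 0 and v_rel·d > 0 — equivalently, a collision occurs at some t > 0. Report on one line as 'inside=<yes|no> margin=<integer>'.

d = (-4, 21),  |d|² = 457;  R = 3+3 = 6,  c = 457−6² = 421
v_rel = (0, 7),  |v_rel|² = 49;  v_rel·d = (0)·(-4) + (7)·(21) = 147
49·t² − 294·t + 421 = 0  ⇒  m = 147² − 49·421 = 980
m = 980 > 0,  v_rel·d = 147 > 0  ⇒  inside

inside=yes margin=980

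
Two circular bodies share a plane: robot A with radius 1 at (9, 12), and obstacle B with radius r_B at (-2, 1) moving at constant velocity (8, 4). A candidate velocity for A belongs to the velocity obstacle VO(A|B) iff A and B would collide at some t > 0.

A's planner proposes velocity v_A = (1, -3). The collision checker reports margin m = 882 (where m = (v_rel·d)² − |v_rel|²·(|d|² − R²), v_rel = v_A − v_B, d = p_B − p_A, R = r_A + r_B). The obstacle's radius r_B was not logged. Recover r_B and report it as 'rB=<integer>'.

m = 882
d = (-11, -11);  v_rel = (-7, -7),  |v_rel|² = 98
v_rel×d = (-7)·(-11) − (-7)·(-11) = 0
since m = R²·98 − 0²:  R² = (0 + 882) / 98 = 9
R = √9 = 3  ⇒  r_B = 3 − 1 = 2

rB=2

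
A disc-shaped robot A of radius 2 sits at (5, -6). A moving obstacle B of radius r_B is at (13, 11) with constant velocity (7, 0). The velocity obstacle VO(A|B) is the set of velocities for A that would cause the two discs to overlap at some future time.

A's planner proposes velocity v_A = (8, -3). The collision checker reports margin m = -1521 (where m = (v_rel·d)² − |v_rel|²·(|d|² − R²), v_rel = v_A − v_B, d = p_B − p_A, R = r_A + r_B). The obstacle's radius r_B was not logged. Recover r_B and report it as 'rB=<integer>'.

m = -1521
d = (8, 17);  v_rel = (1, -3),  |v_rel|² = 10
v_rel×d = (1)·(17) − (-3)·(8) = 41
since m = R²·10 − 41²:  R² = (1681 + -1521) / 10 = 16
R = √16 = 4  ⇒  r_B = 4 − 2 = 2

rB=2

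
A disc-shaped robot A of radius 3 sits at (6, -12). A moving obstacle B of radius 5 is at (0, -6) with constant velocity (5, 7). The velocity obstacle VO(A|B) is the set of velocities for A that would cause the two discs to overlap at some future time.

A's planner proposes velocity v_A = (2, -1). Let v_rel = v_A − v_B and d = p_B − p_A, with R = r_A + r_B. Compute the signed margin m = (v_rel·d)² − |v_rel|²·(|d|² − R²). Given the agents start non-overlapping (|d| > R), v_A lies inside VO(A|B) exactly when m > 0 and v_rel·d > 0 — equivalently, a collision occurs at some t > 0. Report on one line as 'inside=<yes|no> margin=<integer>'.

d = (-6, 6),  |d|² = 72;  R = 3+5 = 8,  c = 72−8² = 8
v_rel = (-3, -8),  |v_rel|² = 73;  v_rel·d = (-3)·(-6) + (-8)·(6) = -30
73·t² + 60·t + 8 = 0  ⇒  m = (-30)² − 73·8 = 316
m = 316 > 0,  v_rel·d = -30 < 0  ⇒  outside

inside=no margin=316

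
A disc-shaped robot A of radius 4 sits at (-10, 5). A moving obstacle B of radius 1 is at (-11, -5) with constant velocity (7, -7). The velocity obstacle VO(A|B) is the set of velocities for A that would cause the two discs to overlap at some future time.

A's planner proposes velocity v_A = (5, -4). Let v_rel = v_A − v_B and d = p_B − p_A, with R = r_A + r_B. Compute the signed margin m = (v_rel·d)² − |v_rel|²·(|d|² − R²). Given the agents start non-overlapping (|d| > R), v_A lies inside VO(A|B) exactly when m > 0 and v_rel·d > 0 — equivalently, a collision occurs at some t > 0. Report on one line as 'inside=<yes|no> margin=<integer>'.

d = (-1, -10),  |d|² = 101;  R = 4+1 = 5,  c = 101−5² = 76
v_rel = (-2, 3),  |v_rel|² = 13;  v_rel·d = (-2)·(-1) + (3)·(-10) = -28
13·t² + 56·t + 76 = 0  ⇒  m = (-28)² − 13·76 = -204
m = -204 < 0,  v_rel·d = -28 < 0  ⇒  outside

inside=no margin=-204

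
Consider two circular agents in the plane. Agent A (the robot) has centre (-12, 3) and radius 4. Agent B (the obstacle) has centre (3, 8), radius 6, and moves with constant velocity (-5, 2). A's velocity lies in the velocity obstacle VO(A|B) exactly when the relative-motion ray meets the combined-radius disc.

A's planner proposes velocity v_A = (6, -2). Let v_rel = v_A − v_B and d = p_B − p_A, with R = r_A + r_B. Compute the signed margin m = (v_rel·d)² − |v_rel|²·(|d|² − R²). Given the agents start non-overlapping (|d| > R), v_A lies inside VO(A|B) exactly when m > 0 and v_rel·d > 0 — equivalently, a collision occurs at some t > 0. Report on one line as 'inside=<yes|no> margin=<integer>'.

d = (15, 5),  |d|² = 250;  R = 4+6 = 10,  c = 250−10² = 150
v_rel = (11, -4),  |v_rel|² = 137;  v_rel·d = (11)·(15) + (-4)·(5) = 145
137·t² − 290·t + 150 = 0  ⇒  m = 145² − 137·150 = 475
m = 475 > 0,  v_rel·d = 145 > 0  ⇒  inside

inside=yes margin=475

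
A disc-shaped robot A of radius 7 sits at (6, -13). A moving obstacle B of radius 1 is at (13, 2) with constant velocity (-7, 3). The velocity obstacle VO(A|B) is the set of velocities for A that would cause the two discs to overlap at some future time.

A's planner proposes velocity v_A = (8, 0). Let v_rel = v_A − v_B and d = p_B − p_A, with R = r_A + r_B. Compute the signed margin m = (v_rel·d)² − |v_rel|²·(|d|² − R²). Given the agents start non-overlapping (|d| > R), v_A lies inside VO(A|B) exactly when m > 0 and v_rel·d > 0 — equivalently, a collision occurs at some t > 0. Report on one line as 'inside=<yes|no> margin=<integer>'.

d = (7, 15),  |d|² = 274;  R = 7+1 = 8,  c = 274−8² = 210
v_rel = (15, -3),  |v_rel|² = 234;  v_rel·d = (15)·(7) + (-3)·(15) = 60
234·t² − 120·t + 210 = 0  ⇒  m = 60² − 234·210 = -45540
m = -45540 < 0,  v_rel·d = 60 > 0  ⇒  outside

inside=no margin=-45540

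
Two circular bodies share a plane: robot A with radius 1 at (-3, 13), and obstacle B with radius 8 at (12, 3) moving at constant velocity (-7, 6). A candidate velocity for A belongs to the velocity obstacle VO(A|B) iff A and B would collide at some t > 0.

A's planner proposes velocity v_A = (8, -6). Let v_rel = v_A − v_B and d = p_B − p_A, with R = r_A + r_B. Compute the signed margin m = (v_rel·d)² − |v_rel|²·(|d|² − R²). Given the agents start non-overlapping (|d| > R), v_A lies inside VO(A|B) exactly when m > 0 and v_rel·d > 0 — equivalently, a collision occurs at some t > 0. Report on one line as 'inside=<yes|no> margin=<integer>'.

d = (15, -10),  |d|² = 325;  R = 1+8 = 9,  c = 325−9² = 244
v_rel = (15, -12),  |v_rel|² = 369;  v_rel·d = (15)·(15) + (-12)·(-10) = 345
369·t² − 690·t + 244 = 0  ⇒  m = 345² − 369·244 = 28989
m = 28989 > 0,  v_rel·d = 345 > 0  ⇒  inside

inside=yes margin=28989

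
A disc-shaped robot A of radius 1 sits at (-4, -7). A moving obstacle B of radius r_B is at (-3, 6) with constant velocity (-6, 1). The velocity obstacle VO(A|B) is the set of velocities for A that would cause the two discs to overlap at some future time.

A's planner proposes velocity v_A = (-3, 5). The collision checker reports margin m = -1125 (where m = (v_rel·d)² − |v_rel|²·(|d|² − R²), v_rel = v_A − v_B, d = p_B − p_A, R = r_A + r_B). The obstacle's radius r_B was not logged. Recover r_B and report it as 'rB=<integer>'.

m = -1125
d = (1, 13);  v_rel = (3, 4),  |v_rel|² = 25
v_rel×d = (3)·(13) − (4)·(1) = 35
since m = R²·25 − 35²:  R² = (1225 + -1125) / 25 = 4
R = √4 = 2  ⇒  r_B = 2 − 1 = 1

rB=1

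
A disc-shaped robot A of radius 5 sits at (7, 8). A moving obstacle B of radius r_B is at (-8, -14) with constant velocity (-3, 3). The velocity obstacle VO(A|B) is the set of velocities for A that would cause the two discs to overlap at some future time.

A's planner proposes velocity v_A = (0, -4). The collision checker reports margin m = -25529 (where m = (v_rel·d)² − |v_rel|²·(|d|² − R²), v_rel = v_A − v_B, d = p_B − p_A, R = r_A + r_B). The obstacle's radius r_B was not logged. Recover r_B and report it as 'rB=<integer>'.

m = -25529
d = (-15, -22);  v_rel = (3, -7),  |v_rel|² = 58
v_rel×d = (3)·(-22) − (-7)·(-15) = -171
since m = R²·58 − (-171)²:  R² = (29241 + -25529) / 58 = 64
R = √64 = 8  ⇒  r_B = 8 − 5 = 3

rB=3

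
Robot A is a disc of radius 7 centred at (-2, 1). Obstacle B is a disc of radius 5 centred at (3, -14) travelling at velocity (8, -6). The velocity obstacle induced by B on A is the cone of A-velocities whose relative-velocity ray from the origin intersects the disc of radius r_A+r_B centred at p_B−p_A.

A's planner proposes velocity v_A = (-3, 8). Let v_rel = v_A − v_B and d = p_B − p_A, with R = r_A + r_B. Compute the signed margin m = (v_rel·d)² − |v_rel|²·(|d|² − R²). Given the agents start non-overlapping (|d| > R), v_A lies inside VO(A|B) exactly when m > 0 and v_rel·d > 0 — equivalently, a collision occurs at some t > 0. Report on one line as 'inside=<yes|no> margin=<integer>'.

d = (5, -15),  |d|² = 250;  R = 7+5 = 12,  c = 250−12² = 106
v_rel = (-11, 14),  |v_rel|² = 317;  v_rel·d = (-11)·(5) + (14)·(-15) = -265
317·t² + 530·t + 106 = 0  ⇒  m = (-265)² − 317·106 = 36623
m = 36623 > 0,  v_rel·d = -265 < 0  ⇒  outside

inside=no margin=36623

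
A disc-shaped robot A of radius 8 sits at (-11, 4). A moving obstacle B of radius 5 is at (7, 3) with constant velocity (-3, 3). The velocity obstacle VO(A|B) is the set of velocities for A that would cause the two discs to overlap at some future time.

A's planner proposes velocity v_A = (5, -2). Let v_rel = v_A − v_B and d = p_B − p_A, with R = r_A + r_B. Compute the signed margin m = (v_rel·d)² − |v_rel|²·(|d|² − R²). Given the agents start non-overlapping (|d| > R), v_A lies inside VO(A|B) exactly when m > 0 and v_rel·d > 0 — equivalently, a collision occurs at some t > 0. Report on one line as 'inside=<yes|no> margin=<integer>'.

d = (18, -1),  |d|² = 325;  R = 8+5 = 13,  c = 325−13² = 156
v_rel = (8, -5),  |v_rel|² = 89;  v_rel·d = (8)·(18) + (-5)·(-1) = 149
89·t² − 298·t + 156 = 0  ⇒  m = 149² − 89·156 = 8317
m = 8317 > 0,  v_rel·d = 149 > 0  ⇒  inside

inside=yes margin=8317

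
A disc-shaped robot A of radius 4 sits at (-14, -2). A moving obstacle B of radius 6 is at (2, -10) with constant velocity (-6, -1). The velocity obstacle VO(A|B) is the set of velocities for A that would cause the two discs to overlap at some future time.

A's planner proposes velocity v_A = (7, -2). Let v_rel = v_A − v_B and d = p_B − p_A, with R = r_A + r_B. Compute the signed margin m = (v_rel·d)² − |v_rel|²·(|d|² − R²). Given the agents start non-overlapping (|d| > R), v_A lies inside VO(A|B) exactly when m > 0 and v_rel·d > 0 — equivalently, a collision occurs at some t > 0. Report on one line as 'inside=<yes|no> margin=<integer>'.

d = (16, -8),  |d|² = 320;  R = 4+6 = 10,  c = 320−10² = 220
v_rel = (13, -1),  |v_rel|² = 170;  v_rel·d = (13)·(16) + (-1)·(-8) = 216
170·t² − 432·t + 220 = 0  ⇒  m = 216² − 170·220 = 9256
m = 9256 > 0,  v_rel·d = 216 > 0  ⇒  inside

inside=yes margin=9256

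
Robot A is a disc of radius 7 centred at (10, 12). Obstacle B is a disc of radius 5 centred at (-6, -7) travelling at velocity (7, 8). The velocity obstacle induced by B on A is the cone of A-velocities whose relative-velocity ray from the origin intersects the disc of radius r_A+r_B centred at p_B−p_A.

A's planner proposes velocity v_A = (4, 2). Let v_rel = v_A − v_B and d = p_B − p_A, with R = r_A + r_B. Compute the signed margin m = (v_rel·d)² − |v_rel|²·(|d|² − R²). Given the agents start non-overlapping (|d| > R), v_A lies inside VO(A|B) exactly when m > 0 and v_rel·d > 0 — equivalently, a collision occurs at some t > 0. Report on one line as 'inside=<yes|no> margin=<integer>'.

d = (-16, -19),  |d|² = 617;  R = 7+5 = 12,  c = 617−12² = 473
v_rel = (-3, -6),  |v_rel|² = 45;  v_rel·d = (-3)·(-16) + (-6)·(-19) = 162
45·t² − 324·t + 473 = 0  ⇒  m = 162² − 45·473 = 4959
m = 4959 > 0,  v_rel·d = 162 > 0  ⇒  inside

inside=yes margin=4959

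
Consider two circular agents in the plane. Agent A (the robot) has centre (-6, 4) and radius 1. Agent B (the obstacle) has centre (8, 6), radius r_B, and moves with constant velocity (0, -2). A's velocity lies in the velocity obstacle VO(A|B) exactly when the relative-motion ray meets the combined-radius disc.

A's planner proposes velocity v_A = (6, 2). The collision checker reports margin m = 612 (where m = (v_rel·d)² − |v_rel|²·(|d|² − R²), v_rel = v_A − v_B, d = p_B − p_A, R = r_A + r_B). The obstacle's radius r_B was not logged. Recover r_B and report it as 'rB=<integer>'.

m = 612
d = (14, 2);  v_rel = (6, 4),  |v_rel|² = 52
v_rel×d = (6)·(2) − (4)·(14) = -44
since m = R²·52 − (-44)²:  R² = (1936 + 612) / 52 = 49
R = √49 = 7  ⇒  r_B = 7 − 1 = 6

rB=6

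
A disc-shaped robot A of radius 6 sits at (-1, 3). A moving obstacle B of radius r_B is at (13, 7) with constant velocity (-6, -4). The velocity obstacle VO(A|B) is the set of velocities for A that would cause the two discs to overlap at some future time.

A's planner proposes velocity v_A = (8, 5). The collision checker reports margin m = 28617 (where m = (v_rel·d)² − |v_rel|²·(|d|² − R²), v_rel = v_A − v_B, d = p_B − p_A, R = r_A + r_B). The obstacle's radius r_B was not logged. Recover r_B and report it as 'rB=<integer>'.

m = 28617
d = (14, 4);  v_rel = (14, 9),  |v_rel|² = 277
v_rel×d = (14)·(4) − (9)·(14) = -70
since m = R²·277 − (-70)²:  R² = (4900 + 28617) / 277 = 121
R = √121 = 11  ⇒  r_B = 11 − 6 = 5

rB=5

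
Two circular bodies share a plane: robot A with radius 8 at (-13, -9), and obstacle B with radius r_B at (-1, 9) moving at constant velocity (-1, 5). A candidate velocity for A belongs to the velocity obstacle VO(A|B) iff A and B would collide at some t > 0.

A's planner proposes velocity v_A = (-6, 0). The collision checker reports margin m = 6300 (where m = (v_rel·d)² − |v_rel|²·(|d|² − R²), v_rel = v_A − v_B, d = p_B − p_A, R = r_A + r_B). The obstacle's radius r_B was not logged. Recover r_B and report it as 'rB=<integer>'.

m = 6300
d = (12, 18);  v_rel = (-5, -5),  |v_rel|² = 50
v_rel×d = (-5)·(18) − (-5)·(12) = -30
since m = R²·50 − (-30)²:  R² = (900 + 6300) / 50 = 144
R = √144 = 12  ⇒  r_B = 12 − 8 = 4

rB=4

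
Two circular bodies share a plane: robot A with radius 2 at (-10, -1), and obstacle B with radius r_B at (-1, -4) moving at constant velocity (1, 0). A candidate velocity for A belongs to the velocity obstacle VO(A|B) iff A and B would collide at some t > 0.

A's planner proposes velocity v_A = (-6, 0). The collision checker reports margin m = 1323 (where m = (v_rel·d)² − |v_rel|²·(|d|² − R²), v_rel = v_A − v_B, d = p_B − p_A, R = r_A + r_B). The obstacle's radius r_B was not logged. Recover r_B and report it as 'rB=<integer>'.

m = 1323
d = (9, -3);  v_rel = (-7, 0),  |v_rel|² = 49
v_rel×d = (-7)·(-3) − (0)·(9) = 21
since m = R²·49 − 21²:  R² = (441 + 1323) / 49 = 36
R = √36 = 6  ⇒  r_B = 6 − 2 = 4

rB=4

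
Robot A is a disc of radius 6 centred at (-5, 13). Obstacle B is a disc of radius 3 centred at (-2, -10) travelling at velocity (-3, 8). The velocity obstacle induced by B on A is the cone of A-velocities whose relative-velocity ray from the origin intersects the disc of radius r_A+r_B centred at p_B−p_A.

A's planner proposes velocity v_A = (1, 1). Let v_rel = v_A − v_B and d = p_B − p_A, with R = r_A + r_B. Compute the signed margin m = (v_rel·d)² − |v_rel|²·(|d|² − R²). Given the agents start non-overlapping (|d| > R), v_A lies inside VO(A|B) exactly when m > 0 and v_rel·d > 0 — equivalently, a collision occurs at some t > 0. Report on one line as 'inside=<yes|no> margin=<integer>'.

d = (3, -23),  |d|² = 538;  R = 6+3 = 9,  c = 538−9² = 457
v_rel = (4, -7),  |v_rel|² = 65;  v_rel·d = (4)·(3) + (-7)·(-23) = 173
65·t² − 346·t + 457 = 0  ⇒  m = 173² − 65·457 = 224
m = 224 > 0,  v_rel·d = 173 > 0  ⇒  inside

inside=yes margin=224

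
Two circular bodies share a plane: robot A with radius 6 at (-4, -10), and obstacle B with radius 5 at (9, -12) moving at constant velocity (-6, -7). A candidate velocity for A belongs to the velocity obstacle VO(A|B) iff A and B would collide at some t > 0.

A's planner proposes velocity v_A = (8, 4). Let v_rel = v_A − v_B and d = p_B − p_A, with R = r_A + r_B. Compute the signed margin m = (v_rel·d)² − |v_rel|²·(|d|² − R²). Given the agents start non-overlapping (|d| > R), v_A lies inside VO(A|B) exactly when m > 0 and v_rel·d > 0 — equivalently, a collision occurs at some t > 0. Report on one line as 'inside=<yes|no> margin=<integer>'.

d = (13, -2),  |d|² = 173;  R = 6+5 = 11,  c = 173−11² = 52
v_rel = (14, 11),  |v_rel|² = 317;  v_rel·d = (14)·(13) + (11)·(-2) = 160
317·t² − 320·t + 52 = 0  ⇒  m = 160² − 317·52 = 9116
m = 9116 > 0,  v_rel·d = 160 > 0  ⇒  inside

inside=yes margin=9116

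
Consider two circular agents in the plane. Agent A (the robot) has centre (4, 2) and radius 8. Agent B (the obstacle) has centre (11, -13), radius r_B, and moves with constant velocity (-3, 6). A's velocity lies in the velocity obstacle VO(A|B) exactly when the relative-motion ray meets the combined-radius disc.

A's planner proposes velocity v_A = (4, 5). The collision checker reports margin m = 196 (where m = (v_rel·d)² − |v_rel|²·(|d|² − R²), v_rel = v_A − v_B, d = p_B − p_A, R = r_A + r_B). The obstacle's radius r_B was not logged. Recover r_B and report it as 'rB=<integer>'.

m = 196
d = (7, -15);  v_rel = (7, -1),  |v_rel|² = 50
v_rel×d = (7)·(-15) − (-1)·(7) = -98
since m = R²·50 − (-98)²:  R² = (9604 + 196) / 50 = 196
R = √196 = 14  ⇒  r_B = 14 − 8 = 6

rB=6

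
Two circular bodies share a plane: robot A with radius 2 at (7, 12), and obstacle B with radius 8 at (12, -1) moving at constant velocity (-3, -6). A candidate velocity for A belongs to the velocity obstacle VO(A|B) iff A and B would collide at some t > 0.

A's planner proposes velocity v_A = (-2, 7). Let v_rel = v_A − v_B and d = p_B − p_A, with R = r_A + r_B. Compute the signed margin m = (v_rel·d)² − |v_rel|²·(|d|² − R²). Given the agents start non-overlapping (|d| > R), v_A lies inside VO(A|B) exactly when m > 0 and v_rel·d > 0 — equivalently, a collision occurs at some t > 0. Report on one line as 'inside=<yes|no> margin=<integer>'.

d = (5, -13),  |d|² = 194;  R = 2+8 = 10,  c = 194−10² = 94
v_rel = (1, 13),  |v_rel|² = 170;  v_rel·d = (1)·(5) + (13)·(-13) = -164
170·t² + 328·t + 94 = 0  ⇒  m = (-164)² − 170·94 = 10916
m = 10916 > 0,  v_rel·d = -164 < 0  ⇒  outside

inside=no margin=10916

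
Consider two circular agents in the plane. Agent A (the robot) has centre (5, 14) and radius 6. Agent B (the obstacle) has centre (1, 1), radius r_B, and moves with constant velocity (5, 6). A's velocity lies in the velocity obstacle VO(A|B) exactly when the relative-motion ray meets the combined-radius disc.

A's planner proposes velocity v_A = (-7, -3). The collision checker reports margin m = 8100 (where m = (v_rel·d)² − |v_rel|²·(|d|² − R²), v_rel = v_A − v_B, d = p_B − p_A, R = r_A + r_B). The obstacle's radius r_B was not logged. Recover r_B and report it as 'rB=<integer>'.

m = 8100
d = (-4, -13);  v_rel = (-12, -9),  |v_rel|² = 225
v_rel×d = (-12)·(-13) − (-9)·(-4) = 120
since m = R²·225 − 120²:  R² = (14400 + 8100) / 225 = 100
R = √100 = 10  ⇒  r_B = 10 − 6 = 4

rB=4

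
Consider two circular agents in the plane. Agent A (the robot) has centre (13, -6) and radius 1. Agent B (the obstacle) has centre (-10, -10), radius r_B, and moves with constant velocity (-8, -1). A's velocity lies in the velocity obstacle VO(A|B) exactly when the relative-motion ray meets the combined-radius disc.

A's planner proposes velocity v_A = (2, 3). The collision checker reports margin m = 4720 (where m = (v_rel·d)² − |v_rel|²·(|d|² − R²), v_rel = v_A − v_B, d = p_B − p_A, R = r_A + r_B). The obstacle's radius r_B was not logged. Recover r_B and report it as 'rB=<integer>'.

m = 4720
d = (-23, -4);  v_rel = (10, 4),  |v_rel|² = 116
v_rel×d = (10)·(-4) − (4)·(-23) = 52
since m = R²·116 − 52²:  R² = (2704 + 4720) / 116 = 64
R = √64 = 8  ⇒  r_B = 8 − 1 = 7

rB=7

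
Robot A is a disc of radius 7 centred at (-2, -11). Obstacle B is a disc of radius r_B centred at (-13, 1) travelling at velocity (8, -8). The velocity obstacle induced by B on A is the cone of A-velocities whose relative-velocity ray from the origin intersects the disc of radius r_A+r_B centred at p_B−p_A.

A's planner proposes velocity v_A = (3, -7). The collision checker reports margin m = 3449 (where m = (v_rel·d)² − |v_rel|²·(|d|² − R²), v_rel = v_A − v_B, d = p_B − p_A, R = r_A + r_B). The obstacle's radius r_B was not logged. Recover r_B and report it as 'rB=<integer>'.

m = 3449
d = (-11, 12);  v_rel = (-5, 1),  |v_rel|² = 26
v_rel×d = (-5)·(12) − (1)·(-11) = -49
since m = R²·26 − (-49)²:  R² = (2401 + 3449) / 26 = 225
R = √225 = 15  ⇒  r_B = 15 − 7 = 8

rB=8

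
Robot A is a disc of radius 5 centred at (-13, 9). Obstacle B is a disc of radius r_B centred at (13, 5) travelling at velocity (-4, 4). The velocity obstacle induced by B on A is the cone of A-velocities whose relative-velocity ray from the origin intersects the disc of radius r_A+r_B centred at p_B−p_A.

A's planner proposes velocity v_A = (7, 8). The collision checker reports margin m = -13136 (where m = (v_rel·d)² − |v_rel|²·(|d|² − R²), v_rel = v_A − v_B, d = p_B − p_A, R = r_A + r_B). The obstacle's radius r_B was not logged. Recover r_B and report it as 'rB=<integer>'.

m = -13136
d = (26, -4);  v_rel = (11, 4),  |v_rel|² = 137
v_rel×d = (11)·(-4) − (4)·(26) = -148
since m = R²·137 − (-148)²:  R² = (21904 + -13136) / 137 = 64
R = √64 = 8  ⇒  r_B = 8 − 5 = 3

rB=3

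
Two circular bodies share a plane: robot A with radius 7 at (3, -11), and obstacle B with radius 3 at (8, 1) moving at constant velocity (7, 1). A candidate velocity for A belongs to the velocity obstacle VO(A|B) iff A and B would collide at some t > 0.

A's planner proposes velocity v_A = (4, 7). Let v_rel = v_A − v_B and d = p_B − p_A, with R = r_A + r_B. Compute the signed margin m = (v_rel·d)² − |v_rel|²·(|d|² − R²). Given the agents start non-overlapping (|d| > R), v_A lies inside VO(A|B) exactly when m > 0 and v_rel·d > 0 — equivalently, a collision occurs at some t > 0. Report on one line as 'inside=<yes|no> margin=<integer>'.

d = (5, 12),  |d|² = 169;  R = 7+3 = 10,  c = 169−10² = 69
v_rel = (-3, 6),  |v_rel|² = 45;  v_rel·d = (-3)·(5) + (6)·(12) = 57
45·t² − 114·t + 69 = 0  ⇒  m = 57² − 45·69 = 144
m = 144 > 0,  v_rel·d = 57 > 0  ⇒  inside

inside=yes margin=144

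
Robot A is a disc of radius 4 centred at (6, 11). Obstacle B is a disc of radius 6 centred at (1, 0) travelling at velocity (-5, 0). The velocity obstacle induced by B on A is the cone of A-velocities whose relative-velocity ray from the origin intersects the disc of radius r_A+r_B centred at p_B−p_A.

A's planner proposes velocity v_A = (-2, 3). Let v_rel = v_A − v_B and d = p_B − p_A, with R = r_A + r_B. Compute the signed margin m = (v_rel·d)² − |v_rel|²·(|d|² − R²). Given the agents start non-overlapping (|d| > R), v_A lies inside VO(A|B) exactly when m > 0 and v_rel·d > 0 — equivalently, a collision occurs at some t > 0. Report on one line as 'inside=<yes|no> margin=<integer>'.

d = (-5, -11),  |d|² = 146;  R = 4+6 = 10,  c = 146−10² = 46
v_rel = (3, 3),  |v_rel|² = 18;  v_rel·d = (3)·(-5) + (3)·(-11) = -48
18·t² + 96·t + 46 = 0  ⇒  m = (-48)² − 18·46 = 1476
m = 1476 > 0,  v_rel·d = -48 < 0  ⇒  outside

inside=no margin=1476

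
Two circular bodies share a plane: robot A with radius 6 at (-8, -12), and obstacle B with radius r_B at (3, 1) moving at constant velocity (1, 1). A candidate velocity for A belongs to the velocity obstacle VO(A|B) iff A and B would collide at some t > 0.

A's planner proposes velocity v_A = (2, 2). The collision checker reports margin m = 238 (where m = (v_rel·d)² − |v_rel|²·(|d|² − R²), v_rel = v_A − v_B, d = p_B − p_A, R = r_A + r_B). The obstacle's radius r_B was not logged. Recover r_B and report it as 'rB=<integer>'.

m = 238
d = (11, 13);  v_rel = (1, 1),  |v_rel|² = 2
v_rel×d = (1)·(13) − (1)·(11) = 2
since m = R²·2 − 2²:  R² = (4 + 238) / 2 = 121
R = √121 = 11  ⇒  r_B = 11 − 6 = 5

rB=5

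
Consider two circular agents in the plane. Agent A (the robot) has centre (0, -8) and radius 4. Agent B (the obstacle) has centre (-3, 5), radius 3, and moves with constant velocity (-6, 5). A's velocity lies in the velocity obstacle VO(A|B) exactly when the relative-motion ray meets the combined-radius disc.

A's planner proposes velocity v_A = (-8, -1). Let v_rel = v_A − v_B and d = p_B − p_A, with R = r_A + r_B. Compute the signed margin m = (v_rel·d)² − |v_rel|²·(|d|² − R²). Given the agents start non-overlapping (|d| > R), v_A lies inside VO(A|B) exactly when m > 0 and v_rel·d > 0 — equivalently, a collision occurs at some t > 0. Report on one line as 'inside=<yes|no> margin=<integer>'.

d = (-3, 13),  |d|² = 178;  R = 4+3 = 7,  c = 178−7² = 129
v_rel = (-2, -6),  |v_rel|² = 40;  v_rel·d = (-2)·(-3) + (-6)·(13) = -72
40·t² + 144·t + 129 = 0  ⇒  m = (-72)² − 40·129 = 24
m = 24 > 0,  v_rel·d = -72 < 0  ⇒  outside

inside=no margin=24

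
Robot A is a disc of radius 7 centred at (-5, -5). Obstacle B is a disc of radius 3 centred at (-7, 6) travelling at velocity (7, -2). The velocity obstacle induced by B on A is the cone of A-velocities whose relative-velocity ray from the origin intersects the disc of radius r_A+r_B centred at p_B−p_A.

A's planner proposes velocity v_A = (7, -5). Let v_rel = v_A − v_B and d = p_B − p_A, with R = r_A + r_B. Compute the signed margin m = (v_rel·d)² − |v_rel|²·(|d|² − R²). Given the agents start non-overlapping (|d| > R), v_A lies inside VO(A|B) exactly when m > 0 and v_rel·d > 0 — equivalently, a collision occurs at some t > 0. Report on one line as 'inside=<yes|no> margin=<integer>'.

d = (-2, 11),  |d|² = 125;  R = 7+3 = 10,  c = 125−10² = 25
v_rel = (0, -3),  |v_rel|² = 9;  v_rel·d = (0)·(-2) + (-3)·(11) = -33
9·t² + 66·t + 25 = 0  ⇒  m = (-33)² − 9·25 = 864
m = 864 > 0,  v_rel·d = -33 < 0  ⇒  outside

inside=no margin=864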